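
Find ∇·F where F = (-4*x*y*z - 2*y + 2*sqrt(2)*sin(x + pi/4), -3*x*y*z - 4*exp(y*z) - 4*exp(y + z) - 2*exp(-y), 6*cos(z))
-3*x*z - 4*y*z - 4*z*exp(y*z) - 4*exp(y + z) - 6*sin(z) + 2*sqrt(2)*cos(x + pi/4) + 2*exp(-y)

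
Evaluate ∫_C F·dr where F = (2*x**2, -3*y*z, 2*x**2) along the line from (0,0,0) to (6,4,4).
176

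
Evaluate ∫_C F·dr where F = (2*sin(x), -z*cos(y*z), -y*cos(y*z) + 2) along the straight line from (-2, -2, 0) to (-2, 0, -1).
-2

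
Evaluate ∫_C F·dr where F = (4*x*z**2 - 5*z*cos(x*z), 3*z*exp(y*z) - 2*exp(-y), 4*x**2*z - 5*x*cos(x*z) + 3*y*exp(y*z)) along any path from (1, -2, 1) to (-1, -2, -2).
-5*sin(2) - 3*exp(-2) + 5*sin(1) + 6 + 3*exp(4)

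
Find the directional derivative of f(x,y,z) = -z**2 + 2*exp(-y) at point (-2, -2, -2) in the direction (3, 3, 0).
-sqrt(2)*exp(2)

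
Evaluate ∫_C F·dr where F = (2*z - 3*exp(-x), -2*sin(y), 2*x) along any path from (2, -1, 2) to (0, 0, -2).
-3 - 2*cos(1) - 3*exp(-2)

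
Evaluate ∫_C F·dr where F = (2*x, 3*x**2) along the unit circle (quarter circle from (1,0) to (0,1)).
1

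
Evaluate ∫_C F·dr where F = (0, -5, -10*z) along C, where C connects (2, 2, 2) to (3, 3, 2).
-5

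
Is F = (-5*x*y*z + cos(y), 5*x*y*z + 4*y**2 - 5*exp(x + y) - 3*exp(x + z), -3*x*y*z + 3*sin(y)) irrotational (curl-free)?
No, ∇×F = (-5*x*y - 3*x*z + 3*exp(x + z) + 3*cos(y), y*(-5*x + 3*z), 5*x*z + 5*y*z - 5*exp(x + y) - 3*exp(x + z) + sin(y))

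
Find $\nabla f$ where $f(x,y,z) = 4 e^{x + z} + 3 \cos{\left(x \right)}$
(4*exp(x + z) - 3*sin(x), 0, 4*exp(x + z))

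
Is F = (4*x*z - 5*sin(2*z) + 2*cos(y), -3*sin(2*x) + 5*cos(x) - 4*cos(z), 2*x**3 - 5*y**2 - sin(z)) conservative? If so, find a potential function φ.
No, ∇×F = (-10*y - 4*sin(z), -6*x**2 + 4*x - 10*cos(2*z), -5*sin(x) + 2*sin(y) - 6*cos(2*x)) ≠ 0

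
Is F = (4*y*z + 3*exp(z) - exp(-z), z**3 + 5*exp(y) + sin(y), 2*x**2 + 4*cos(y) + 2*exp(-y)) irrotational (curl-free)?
No, ∇×F = (-3*z**2 - 4*sin(y) - 2*exp(-y), -4*x + 4*y + 3*exp(z) + exp(-z), -4*z)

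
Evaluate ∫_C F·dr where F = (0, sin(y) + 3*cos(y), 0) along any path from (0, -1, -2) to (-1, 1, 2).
6*sin(1)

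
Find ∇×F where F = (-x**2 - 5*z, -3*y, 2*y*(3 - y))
(6 - 4*y, -5, 0)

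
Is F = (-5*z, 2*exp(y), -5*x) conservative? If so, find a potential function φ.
Yes, F is conservative. φ = -5*x*z + 2*exp(y)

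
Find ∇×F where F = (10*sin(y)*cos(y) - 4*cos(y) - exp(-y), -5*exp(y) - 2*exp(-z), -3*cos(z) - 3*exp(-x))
(-2*exp(-z), -3*exp(-x), -4*sin(y) - 10*cos(2*y) - exp(-y))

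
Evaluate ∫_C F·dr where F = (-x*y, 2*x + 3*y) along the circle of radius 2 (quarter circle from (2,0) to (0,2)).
2*pi + 26/3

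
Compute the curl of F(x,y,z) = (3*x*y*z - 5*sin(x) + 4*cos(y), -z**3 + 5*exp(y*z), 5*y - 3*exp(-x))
(-5*y*exp(y*z) + 3*z**2 + 5, 3*x*y - 3*exp(-x), -3*x*z + 4*sin(y))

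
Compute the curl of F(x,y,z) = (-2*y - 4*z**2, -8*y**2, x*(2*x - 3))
(0, -4*x - 8*z + 3, 2)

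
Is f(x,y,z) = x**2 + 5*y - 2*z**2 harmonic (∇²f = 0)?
No, ∇²f = -2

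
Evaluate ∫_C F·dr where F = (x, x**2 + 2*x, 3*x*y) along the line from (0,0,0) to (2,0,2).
2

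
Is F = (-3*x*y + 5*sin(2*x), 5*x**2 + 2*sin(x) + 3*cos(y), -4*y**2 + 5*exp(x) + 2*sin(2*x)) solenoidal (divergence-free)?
No, ∇·F = -3*y - 3*sin(y) + 10*cos(2*x)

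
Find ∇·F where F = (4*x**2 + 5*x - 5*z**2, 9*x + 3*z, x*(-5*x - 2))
8*x + 5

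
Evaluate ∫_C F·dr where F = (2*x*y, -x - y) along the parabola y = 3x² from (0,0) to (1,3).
-5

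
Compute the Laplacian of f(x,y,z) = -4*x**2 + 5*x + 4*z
-8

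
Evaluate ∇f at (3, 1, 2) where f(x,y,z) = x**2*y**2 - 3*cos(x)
(3*sin(3) + 6, 18, 0)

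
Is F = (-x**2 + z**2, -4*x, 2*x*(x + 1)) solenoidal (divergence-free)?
No, ∇·F = -2*x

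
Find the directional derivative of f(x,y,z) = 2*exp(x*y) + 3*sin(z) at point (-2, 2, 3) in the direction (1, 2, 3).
sqrt(14)*(9*exp(4)*cos(3) - 4)*exp(-4)/14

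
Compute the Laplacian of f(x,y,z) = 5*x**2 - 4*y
10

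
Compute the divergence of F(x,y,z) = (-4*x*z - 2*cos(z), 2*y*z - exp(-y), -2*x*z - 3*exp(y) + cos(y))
-2*x - 2*z + exp(-y)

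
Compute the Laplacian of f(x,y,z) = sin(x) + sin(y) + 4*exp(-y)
-sin(x) - sin(y) + 4*exp(-y)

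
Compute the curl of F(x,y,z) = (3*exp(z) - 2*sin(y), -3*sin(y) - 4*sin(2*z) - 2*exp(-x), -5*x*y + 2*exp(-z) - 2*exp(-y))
(-5*x + 8*cos(2*z) + 2*exp(-y), 5*y + 3*exp(z), 2*cos(y) + 2*exp(-x))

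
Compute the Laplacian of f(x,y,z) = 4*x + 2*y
0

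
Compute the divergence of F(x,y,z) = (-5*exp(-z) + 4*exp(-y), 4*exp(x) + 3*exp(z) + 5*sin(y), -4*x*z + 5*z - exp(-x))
-4*x + 5*cos(y) + 5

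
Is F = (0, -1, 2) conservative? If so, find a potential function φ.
Yes, F is conservative. φ = -y + 2*z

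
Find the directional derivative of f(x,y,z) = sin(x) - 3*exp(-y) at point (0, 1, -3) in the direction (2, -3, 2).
sqrt(17)*(-9 + 2*E)*exp(-1)/17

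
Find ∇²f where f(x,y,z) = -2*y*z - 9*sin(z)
9*sin(z)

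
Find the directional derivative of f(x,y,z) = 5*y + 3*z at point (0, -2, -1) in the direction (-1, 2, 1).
13*sqrt(6)/6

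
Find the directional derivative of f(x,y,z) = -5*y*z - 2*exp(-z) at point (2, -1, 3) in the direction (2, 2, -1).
-35/3 - 2*exp(-3)/3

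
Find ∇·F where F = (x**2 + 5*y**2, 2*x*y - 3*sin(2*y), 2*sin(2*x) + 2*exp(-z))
4*x - 6*cos(2*y) - 2*exp(-z)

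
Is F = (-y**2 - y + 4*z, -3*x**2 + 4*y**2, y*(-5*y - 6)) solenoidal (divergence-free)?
No, ∇·F = 8*y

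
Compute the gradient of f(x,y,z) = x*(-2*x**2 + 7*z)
(-6*x**2 + 7*z, 0, 7*x)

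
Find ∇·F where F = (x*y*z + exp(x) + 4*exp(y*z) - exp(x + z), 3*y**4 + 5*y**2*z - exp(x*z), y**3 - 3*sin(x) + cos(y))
12*y**3 + 11*y*z + exp(x) - exp(x + z)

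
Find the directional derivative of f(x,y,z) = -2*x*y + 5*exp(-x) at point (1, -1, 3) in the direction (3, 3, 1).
-15*sqrt(19)*exp(-1)/19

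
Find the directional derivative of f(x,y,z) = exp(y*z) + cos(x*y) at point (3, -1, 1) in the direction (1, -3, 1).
-2*sqrt(11)*(5*E*sin(3) + 2)*exp(-1)/11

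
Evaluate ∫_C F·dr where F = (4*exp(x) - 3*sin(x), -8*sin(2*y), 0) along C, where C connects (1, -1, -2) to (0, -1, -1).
-4*E - 3*cos(1) + 7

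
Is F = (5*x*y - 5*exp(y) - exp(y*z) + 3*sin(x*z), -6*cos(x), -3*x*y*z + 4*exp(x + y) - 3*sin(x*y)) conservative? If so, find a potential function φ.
No, ∇×F = (-3*x*z - 3*x*cos(x*y) + 4*exp(x + y), 3*x*cos(x*z) + 3*y*z - y*exp(y*z) + 3*y*cos(x*y) - 4*exp(x + y), -5*x + z*exp(y*z) + 5*exp(y) + 6*sin(x)) ≠ 0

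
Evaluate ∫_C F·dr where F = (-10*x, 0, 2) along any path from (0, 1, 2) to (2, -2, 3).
-18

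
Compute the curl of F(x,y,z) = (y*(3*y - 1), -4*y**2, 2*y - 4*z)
(2, 0, 1 - 6*y)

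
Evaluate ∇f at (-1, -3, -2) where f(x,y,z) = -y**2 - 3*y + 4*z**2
(0, 3, -16)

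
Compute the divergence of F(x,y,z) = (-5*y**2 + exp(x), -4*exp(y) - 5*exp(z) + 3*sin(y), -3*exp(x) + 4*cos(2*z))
exp(x) - 4*exp(y) - 8*sin(2*z) + 3*cos(y)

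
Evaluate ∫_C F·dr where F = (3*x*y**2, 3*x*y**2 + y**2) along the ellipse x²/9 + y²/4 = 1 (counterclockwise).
18*pi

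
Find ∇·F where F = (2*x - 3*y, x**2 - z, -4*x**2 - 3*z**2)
2 - 6*z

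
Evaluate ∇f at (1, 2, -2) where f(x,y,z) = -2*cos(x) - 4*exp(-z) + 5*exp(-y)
(2*sin(1), -5*exp(-2), 4*exp(2))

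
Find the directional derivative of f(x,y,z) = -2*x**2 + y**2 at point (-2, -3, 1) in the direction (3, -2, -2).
36*sqrt(17)/17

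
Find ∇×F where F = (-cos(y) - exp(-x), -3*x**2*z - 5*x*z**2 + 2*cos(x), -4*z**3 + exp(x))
(x*(3*x + 10*z), -exp(x), -6*x*z - 5*z**2 - 2*sin(x) - sin(y))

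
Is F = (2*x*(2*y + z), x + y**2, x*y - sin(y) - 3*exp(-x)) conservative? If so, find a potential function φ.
No, ∇×F = (x - cos(y), 2*x - y - 3*exp(-x), 1 - 4*x) ≠ 0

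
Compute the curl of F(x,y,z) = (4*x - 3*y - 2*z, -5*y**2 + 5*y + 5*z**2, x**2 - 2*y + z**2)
(-10*z - 2, -2*x - 2, 3)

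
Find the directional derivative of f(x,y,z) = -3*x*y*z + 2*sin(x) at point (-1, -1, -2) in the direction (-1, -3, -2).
sqrt(14)*(15 - cos(1))/7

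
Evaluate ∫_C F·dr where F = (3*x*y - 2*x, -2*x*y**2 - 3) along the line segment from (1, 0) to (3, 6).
-344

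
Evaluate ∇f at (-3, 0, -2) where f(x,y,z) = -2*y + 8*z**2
(0, -2, -32)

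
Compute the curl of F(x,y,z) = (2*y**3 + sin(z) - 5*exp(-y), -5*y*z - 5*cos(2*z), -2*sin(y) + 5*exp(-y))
(5*y - 10*sin(2*z) - 2*cos(y) - 5*exp(-y), cos(z), -6*y**2 - 5*exp(-y))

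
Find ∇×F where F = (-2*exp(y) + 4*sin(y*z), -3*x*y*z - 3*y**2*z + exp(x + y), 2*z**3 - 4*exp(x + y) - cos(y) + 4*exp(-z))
(3*x*y + 3*y**2 - 4*exp(x + y) + sin(y), 4*y*cos(y*z) + 4*exp(x + y), -3*y*z - 4*z*cos(y*z) + 2*exp(y) + exp(x + y))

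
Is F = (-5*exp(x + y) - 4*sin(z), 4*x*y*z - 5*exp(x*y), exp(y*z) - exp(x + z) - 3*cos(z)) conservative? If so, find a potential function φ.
No, ∇×F = (-4*x*y + z*exp(y*z), exp(x + z) - 4*cos(z), 4*y*z - 5*y*exp(x*y) + 5*exp(x + y)) ≠ 0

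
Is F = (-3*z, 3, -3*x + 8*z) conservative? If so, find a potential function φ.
Yes, F is conservative. φ = -3*x*z + 3*y + 4*z**2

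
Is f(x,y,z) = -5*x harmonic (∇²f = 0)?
Yes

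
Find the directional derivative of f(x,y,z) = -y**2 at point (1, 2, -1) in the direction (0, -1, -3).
2*sqrt(10)/5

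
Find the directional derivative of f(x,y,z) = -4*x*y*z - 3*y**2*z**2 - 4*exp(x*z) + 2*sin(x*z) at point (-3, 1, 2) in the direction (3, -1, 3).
6*sqrt(19)*(-4*exp(6) - exp(6)*cos(6) + 2)*exp(-6)/19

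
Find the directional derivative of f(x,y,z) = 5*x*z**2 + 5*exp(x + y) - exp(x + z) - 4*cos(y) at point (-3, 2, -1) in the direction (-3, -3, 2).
sqrt(22)*(-30*exp(3) - 12*exp(4)*sin(2) + 1 + 45*exp(4))*exp(-4)/22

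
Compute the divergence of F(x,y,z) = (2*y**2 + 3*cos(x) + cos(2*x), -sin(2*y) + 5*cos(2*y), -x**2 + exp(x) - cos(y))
-3*sin(x) - 2*sin(2*x) - 10*sin(2*y) - 2*cos(2*y)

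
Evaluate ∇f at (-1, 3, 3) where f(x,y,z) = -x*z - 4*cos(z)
(-3, 0, 4*sin(3) + 1)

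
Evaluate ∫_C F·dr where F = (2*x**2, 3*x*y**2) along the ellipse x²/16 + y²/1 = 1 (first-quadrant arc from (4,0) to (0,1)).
-128/3 + 3*pi/4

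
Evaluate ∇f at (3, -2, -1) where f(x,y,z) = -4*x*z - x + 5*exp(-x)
(3 - 5*exp(-3), 0, -12)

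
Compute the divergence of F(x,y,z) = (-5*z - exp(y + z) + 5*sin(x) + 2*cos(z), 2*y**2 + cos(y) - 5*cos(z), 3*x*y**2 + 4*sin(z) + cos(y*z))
-y*sin(y*z) + 4*y - sin(y) + 5*cos(x) + 4*cos(z)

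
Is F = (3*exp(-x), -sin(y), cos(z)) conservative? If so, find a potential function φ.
Yes, F is conservative. φ = sin(z) + cos(y) - 3*exp(-x)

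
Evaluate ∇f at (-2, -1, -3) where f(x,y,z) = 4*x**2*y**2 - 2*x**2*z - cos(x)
(-40 - sin(2), -32, -8)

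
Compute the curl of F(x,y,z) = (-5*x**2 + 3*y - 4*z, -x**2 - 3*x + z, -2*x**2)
(-1, 4*x - 4, -2*x - 6)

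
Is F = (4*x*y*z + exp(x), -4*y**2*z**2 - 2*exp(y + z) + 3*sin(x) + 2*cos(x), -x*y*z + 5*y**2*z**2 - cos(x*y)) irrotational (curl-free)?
No, ∇×F = (-x*z + x*sin(x*y) + 8*y**2*z + 10*y*z**2 + 2*exp(y + z), y*(4*x + z - sin(x*y)), -4*x*z - 2*sin(x) + 3*cos(x))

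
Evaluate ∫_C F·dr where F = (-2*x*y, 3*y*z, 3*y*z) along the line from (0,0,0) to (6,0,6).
0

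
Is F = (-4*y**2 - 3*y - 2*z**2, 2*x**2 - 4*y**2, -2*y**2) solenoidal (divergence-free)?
No, ∇·F = -8*y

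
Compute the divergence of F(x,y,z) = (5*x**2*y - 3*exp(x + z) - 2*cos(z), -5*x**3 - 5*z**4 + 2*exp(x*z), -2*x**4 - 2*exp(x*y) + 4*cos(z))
10*x*y - 3*exp(x + z) - 4*sin(z)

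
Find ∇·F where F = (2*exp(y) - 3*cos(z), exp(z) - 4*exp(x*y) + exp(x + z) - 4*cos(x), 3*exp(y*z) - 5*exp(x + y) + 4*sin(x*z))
-4*x*exp(x*y) + 4*x*cos(x*z) + 3*y*exp(y*z)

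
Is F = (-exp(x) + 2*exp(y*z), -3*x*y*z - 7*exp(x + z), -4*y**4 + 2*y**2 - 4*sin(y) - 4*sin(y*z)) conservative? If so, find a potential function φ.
No, ∇×F = (3*x*y - 16*y**3 + 4*y - 4*z*cos(y*z) + 7*exp(x + z) - 4*cos(y), 2*y*exp(y*z), -3*y*z - 2*z*exp(y*z) - 7*exp(x + z)) ≠ 0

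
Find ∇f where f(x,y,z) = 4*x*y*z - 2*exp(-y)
(4*y*z, 4*x*z + 2*exp(-y), 4*x*y)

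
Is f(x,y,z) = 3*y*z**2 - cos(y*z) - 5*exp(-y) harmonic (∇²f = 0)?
No, ∇²f = y**2*cos(y*z) + 6*y + z**2*cos(y*z) - 5*exp(-y)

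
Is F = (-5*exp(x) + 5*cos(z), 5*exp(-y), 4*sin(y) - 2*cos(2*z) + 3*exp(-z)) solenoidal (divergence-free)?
No, ∇·F = -5*exp(x) + 4*sin(2*z) - 3*exp(-z) - 5*exp(-y)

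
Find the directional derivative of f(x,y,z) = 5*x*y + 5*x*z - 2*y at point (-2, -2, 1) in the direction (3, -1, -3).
27*sqrt(19)/19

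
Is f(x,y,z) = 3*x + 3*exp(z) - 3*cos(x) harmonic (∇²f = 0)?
No, ∇²f = 3*exp(z) + 3*cos(x)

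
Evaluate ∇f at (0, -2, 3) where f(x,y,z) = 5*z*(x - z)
(15, 0, -30)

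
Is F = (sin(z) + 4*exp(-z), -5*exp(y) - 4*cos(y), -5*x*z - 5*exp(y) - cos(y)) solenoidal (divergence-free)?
No, ∇·F = -5*x - 5*exp(y) + 4*sin(y)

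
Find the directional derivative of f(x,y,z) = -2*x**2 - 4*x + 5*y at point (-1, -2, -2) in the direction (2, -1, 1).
-5*sqrt(6)/6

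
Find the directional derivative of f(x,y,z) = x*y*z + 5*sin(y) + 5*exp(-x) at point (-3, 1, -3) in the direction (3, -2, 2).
-sqrt(17)*(10*cos(1) + 33 + 15*exp(3))/17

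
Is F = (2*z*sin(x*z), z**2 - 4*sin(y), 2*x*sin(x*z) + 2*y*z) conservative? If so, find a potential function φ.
Yes, F is conservative. φ = y*z**2 + 4*cos(y) - 2*cos(x*z)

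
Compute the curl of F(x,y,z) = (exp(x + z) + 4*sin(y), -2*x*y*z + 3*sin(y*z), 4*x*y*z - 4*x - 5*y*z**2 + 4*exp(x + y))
(2*x*y + 4*x*z - 3*y*cos(y*z) - 5*z**2 + 4*exp(x + y), -4*y*z - 4*exp(x + y) + exp(x + z) + 4, -2*y*z - 4*cos(y))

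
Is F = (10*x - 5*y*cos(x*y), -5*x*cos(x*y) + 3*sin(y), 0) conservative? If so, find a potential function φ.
Yes, F is conservative. φ = 5*x**2 - 5*sin(x*y) - 3*cos(y)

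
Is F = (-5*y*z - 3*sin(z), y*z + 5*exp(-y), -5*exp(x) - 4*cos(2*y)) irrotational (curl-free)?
No, ∇×F = (-y + 8*sin(2*y), -5*y + 5*exp(x) - 3*cos(z), 5*z)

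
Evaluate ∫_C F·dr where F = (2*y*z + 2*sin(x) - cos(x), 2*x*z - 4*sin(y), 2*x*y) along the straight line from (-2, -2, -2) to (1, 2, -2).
-2*cos(1) - sin(2) - sin(1) + 2*cos(2) + 8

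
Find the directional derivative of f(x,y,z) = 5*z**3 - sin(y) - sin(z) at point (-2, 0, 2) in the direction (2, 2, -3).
sqrt(17)*(-182 + 3*cos(2))/17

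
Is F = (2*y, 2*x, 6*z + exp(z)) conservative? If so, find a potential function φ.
Yes, F is conservative. φ = 2*x*y + 3*z**2 + exp(z)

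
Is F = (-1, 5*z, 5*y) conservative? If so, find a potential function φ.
Yes, F is conservative. φ = -x + 5*y*z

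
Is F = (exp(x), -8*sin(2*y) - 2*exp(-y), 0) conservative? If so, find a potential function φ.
Yes, F is conservative. φ = exp(x) + 4*cos(2*y) + 2*exp(-y)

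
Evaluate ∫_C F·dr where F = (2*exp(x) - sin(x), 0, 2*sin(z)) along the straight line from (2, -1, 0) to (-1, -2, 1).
-2*exp(2) - cos(1) - cos(2) + 2*exp(-1) + 2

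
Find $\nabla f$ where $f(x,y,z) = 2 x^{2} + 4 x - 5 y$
(4*x + 4, -5, 0)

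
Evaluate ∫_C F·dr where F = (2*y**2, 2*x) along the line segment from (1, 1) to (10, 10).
765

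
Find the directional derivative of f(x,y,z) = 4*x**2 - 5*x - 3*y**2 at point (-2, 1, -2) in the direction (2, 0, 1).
-42*sqrt(5)/5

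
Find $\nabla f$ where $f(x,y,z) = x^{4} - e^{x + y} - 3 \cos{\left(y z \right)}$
(4*x**3 - exp(x + y), 3*z*sin(y*z) - exp(x + y), 3*y*sin(y*z))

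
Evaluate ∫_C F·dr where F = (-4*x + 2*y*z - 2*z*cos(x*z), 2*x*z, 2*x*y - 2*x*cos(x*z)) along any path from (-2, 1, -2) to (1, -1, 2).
-6 - 2*sin(2) + 2*sin(4)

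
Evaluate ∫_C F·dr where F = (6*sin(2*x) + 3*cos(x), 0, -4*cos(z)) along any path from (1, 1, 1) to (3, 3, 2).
-4*sin(2) - 3*cos(6) + 3*cos(2) + 3*sin(3) + sin(1)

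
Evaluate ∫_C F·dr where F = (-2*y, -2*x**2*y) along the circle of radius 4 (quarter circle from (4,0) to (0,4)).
-128 + 8*pi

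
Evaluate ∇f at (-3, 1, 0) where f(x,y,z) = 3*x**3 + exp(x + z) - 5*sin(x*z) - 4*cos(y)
(exp(-3) + 81, 4*sin(1), exp(-3) + 15)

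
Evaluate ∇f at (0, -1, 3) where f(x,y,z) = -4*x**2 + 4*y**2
(0, -8, 0)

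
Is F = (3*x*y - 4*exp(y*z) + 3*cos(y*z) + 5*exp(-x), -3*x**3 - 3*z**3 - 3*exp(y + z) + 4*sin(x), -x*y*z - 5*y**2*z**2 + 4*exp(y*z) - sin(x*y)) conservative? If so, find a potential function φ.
No, ∇×F = (-x*z - x*cos(x*y) - 10*y*z**2 + 9*z**2 + 4*z*exp(y*z) + 3*exp(y + z), y*(z - 4*exp(y*z) - 3*sin(y*z) + cos(x*y)), -9*x**2 - 3*x + 4*z*exp(y*z) + 3*z*sin(y*z) + 4*cos(x)) ≠ 0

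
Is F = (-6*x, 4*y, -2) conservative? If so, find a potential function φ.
Yes, F is conservative. φ = -3*x**2 + 2*y**2 - 2*z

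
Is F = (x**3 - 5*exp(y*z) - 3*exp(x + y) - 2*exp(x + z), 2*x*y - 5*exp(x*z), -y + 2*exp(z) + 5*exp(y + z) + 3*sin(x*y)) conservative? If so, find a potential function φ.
No, ∇×F = (5*x*exp(x*z) + 3*x*cos(x*y) + 5*exp(y + z) - 1, -5*y*exp(y*z) - 3*y*cos(x*y) - 2*exp(x + z), 2*y - 5*z*exp(x*z) + 5*z*exp(y*z) + 3*exp(x + y)) ≠ 0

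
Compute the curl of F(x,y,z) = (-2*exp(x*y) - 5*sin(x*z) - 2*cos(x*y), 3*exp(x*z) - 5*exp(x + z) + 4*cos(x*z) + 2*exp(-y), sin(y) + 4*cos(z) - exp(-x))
(-3*x*exp(x*z) + 4*x*sin(x*z) + 5*exp(x + z) + cos(y), -5*x*cos(x*z) - exp(-x), 2*x*exp(x*y) - 2*x*sin(x*y) + 3*z*exp(x*z) - 4*z*sin(x*z) - 5*exp(x + z))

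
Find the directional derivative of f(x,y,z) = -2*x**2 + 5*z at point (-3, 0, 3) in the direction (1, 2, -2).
2/3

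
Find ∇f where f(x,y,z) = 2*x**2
(4*x, 0, 0)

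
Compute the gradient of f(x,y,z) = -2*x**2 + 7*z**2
(-4*x, 0, 14*z)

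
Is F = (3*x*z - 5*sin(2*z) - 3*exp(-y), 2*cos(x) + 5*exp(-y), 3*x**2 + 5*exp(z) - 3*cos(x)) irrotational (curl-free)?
No, ∇×F = (0, -3*x - 3*sin(x) - 10*cos(2*z), -2*sin(x) - 3*exp(-y))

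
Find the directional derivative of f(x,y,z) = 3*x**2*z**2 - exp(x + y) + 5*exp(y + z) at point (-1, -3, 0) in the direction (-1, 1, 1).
10*sqrt(3)*exp(-3)/3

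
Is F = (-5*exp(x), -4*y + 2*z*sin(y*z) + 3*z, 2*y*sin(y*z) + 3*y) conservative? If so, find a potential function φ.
Yes, F is conservative. φ = -2*y**2 + 3*y*z - 5*exp(x) - 2*cos(y*z)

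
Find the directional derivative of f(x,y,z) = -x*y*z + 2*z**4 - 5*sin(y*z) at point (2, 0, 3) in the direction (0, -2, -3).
-606*sqrt(13)/13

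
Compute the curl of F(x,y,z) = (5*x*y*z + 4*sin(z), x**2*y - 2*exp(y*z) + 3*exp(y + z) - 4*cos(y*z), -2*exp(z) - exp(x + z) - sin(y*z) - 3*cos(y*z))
(2*y*exp(y*z) - 4*y*sin(y*z) + 3*z*sin(y*z) - z*cos(y*z) - 3*exp(y + z), 5*x*y + exp(x + z) + 4*cos(z), x*(2*y - 5*z))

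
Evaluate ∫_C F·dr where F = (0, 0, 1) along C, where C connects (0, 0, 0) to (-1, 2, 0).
0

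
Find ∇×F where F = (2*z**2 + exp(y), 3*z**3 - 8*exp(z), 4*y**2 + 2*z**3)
(8*y - 9*z**2 + 8*exp(z), 4*z, -exp(y))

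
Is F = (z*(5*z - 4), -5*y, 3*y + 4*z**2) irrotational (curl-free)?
No, ∇×F = (3, 10*z - 4, 0)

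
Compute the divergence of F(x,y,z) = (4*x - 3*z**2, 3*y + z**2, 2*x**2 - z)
6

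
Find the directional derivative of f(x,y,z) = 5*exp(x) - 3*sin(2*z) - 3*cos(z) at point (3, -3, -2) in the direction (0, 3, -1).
3*sqrt(10)*(2*cos(4) + sin(2))/10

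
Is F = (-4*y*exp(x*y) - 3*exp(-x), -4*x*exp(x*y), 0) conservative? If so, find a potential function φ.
Yes, F is conservative. φ = -4*exp(x*y) + 3*exp(-x)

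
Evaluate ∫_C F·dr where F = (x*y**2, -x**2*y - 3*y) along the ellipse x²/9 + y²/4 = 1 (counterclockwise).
0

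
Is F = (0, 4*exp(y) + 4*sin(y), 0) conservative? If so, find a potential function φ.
Yes, F is conservative. φ = 4*exp(y) - 4*cos(y)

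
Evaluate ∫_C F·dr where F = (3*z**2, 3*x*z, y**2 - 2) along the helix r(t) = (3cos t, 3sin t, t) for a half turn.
-9*pi**2/4 + 5*pi/2 + 36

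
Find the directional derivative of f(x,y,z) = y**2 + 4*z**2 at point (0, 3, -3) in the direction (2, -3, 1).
-3*sqrt(14)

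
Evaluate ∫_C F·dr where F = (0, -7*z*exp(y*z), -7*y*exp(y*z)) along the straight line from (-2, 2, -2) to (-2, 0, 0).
-7 + 7*exp(-4)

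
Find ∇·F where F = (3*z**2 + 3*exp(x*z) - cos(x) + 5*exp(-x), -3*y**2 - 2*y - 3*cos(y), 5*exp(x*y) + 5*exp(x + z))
-6*y + 3*z*exp(x*z) + 5*exp(x + z) + sin(x) + 3*sin(y) - 2 - 5*exp(-x)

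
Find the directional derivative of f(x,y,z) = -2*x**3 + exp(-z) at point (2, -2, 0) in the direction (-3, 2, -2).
74*sqrt(17)/17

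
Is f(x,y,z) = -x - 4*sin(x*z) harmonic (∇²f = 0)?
No, ∇²f = 4*(x**2 + z**2)*sin(x*z)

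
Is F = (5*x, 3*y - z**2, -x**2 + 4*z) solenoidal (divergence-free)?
No, ∇·F = 12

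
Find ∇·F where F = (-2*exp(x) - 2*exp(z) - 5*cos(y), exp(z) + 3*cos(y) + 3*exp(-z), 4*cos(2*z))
-2*exp(x) - 3*sin(y) - 8*sin(2*z)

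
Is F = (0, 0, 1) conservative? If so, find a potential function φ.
Yes, F is conservative. φ = z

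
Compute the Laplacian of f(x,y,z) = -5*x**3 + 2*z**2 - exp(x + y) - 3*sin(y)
-30*x - 2*exp(x + y) + 3*sin(y) + 4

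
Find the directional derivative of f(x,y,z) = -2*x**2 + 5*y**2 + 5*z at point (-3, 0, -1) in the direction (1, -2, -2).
2/3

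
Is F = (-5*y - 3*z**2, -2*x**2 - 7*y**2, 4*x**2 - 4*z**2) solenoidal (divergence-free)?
No, ∇·F = -14*y - 8*z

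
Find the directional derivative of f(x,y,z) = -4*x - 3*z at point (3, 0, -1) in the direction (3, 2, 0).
-12*sqrt(13)/13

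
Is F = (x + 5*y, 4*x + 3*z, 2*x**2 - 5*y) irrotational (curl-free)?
No, ∇×F = (-8, -4*x, -1)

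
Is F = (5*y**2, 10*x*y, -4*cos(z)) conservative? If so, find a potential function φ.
Yes, F is conservative. φ = 5*x*y**2 - 4*sin(z)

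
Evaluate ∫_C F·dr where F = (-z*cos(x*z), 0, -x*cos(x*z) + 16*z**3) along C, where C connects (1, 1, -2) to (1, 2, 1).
-60 - sin(2) - sin(1)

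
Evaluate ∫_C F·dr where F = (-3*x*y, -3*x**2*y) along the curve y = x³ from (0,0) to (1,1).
-69/40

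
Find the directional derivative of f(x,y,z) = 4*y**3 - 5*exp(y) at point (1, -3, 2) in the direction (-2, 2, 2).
sqrt(3)*(-5 + 108*exp(3))*exp(-3)/3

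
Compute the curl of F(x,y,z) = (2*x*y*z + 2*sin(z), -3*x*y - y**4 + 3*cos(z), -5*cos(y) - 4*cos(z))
(5*sin(y) + 3*sin(z), 2*x*y + 2*cos(z), -2*x*z - 3*y)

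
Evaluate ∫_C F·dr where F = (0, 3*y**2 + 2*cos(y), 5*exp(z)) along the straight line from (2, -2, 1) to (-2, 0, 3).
-5*E + 2*sin(2) + 8 + 5*exp(3)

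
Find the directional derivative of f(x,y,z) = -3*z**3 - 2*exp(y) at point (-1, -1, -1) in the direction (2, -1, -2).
2*exp(-1)/3 + 6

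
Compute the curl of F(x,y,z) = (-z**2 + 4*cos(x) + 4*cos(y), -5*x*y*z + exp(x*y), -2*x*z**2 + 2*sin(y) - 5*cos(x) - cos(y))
(5*x*y + sin(y) + 2*cos(y), 2*z**2 - 2*z - 5*sin(x), -5*y*z + y*exp(x*y) + 4*sin(y))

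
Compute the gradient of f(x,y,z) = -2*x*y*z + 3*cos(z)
(-2*y*z, -2*x*z, -2*x*y - 3*sin(z))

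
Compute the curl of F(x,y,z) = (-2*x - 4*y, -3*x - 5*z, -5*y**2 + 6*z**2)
(5 - 10*y, 0, 1)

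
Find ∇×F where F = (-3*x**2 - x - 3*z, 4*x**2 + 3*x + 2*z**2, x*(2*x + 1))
(-4*z, -4*x - 4, 8*x + 3)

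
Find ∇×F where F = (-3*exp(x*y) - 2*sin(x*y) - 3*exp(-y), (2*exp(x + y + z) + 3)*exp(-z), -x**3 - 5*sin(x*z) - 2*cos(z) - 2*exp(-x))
(3*exp(-z), 3*x**2 + 5*z*cos(x*z) - 2*exp(-x), 3*x*exp(x*y) + 2*x*cos(x*y) + 2*exp(x + y) - 3*exp(-y))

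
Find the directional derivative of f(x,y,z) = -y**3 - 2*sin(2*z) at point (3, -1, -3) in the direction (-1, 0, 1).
-2*sqrt(2)*cos(6)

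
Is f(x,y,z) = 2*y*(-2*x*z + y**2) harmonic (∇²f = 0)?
No, ∇²f = 12*y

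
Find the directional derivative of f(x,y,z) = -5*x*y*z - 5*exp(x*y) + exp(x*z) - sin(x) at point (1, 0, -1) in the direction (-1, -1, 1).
sqrt(3)*(E*cos(1) + 2)*exp(-1)/3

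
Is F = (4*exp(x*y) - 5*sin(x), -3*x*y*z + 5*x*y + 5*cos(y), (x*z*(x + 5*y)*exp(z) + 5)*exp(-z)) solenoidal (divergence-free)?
No, ∇·F = x**2 + 5*x*y - 3*x*z + 5*x + 4*y*exp(x*y) - 5*sin(y) - 5*cos(x) - 5*exp(-z)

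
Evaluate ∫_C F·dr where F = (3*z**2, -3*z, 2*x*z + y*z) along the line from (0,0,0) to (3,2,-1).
26/3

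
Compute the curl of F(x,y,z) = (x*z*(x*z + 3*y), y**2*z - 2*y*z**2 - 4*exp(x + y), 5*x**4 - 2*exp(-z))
(y*(-y + 4*z), x*(-20*x**2 + 2*x*z + 3*y), -3*x*z - 4*exp(x + y))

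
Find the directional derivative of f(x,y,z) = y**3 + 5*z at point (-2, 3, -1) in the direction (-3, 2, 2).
64*sqrt(17)/17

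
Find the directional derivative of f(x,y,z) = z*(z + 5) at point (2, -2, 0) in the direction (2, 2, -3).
-15*sqrt(17)/17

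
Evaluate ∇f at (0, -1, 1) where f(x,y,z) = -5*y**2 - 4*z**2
(0, 10, -8)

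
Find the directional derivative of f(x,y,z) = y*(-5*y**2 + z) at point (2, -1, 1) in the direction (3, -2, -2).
30*sqrt(17)/17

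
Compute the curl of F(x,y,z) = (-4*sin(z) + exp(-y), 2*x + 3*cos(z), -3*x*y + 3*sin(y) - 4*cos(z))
(-3*x + 3*sin(z) + 3*cos(y), 3*y - 4*cos(z), 2 + exp(-y))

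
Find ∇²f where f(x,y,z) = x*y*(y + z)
2*x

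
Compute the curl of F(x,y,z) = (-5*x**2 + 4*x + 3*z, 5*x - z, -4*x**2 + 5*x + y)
(2, 8*x - 2, 5)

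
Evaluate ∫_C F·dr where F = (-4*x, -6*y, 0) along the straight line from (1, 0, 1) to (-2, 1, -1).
-9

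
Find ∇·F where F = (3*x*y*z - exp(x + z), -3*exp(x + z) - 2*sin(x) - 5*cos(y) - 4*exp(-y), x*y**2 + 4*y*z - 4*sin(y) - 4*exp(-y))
3*y*z + 4*y - exp(x + z) + 5*sin(y) + 4*exp(-y)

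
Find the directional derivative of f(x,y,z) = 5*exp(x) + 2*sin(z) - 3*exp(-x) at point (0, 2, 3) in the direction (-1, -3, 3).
2*sqrt(19)*(-4 + 3*cos(3))/19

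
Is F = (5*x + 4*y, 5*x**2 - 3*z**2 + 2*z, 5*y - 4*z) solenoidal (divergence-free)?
No, ∇·F = 1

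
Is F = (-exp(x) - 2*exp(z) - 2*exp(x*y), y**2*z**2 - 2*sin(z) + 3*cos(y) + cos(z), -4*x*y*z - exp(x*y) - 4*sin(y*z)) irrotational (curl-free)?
No, ∇×F = (-4*x*z - x*exp(x*y) - 2*y**2*z - 4*z*cos(y*z) + sin(z) + 2*cos(z), 4*y*z + y*exp(x*y) - 2*exp(z), 2*x*exp(x*y))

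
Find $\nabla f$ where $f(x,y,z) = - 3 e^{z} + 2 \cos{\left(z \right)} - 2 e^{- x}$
(2*exp(-x), 0, -3*exp(z) - 2*sin(z))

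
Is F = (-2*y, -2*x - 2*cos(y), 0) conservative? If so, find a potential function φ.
Yes, F is conservative. φ = -2*x*y - 2*sin(y)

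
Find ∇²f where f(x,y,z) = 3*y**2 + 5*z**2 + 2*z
16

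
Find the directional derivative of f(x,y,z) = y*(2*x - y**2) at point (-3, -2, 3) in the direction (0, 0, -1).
0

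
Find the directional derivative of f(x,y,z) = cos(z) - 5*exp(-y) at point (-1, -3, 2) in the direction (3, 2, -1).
sqrt(14)*(sin(2) + 10*exp(3))/14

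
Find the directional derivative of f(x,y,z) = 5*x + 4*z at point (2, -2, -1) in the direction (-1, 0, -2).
-13*sqrt(5)/5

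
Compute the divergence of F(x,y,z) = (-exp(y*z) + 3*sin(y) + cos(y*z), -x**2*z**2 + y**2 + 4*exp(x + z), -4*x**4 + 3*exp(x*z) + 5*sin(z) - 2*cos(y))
3*x*exp(x*z) + 2*y + 5*cos(z)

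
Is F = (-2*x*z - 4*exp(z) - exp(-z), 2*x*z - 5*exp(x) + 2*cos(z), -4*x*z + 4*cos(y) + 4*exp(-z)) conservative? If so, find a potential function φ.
No, ∇×F = (-2*x - 4*sin(y) + 2*sin(z), -2*x + 4*z - 4*exp(z) + exp(-z), 2*z - 5*exp(x)) ≠ 0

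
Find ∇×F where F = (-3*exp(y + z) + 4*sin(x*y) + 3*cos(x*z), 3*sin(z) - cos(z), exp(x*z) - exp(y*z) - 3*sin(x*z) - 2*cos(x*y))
(2*x*sin(x*y) - z*exp(y*z) - sin(z) - 3*cos(z), -3*x*sin(x*z) - 2*y*sin(x*y) - z*exp(x*z) + 3*z*cos(x*z) - 3*exp(y + z), -4*x*cos(x*y) + 3*exp(y + z))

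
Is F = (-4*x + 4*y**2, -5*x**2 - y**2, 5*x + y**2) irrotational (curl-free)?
No, ∇×F = (2*y, -5, -10*x - 8*y)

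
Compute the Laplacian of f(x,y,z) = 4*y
0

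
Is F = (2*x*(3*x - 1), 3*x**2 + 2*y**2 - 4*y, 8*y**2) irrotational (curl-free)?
No, ∇×F = (16*y, 0, 6*x)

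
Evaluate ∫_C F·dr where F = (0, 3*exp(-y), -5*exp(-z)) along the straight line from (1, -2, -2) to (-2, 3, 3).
2*(1 - exp(5))*exp(-3)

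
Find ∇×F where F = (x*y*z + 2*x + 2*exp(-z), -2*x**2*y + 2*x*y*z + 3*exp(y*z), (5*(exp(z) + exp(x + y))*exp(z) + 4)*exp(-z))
(-2*x*y - 3*y*exp(y*z) + 5*exp(x + y), x*y - 5*exp(x + y) - 2*exp(-z), -4*x*y - x*z + 2*y*z)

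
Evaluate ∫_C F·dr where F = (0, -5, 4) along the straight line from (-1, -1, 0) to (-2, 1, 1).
-6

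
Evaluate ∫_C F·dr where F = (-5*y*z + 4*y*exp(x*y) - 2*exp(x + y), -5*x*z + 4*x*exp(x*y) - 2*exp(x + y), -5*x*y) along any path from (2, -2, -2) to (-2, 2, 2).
80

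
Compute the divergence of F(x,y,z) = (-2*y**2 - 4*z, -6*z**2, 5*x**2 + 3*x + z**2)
2*z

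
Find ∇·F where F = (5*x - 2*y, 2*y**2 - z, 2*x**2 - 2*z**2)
4*y - 4*z + 5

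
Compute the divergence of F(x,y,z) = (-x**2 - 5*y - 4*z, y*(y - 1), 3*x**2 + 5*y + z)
-2*x + 2*y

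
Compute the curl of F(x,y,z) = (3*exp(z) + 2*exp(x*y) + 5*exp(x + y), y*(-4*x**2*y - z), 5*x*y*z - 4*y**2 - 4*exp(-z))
(5*x*z - 7*y, -5*y*z + 3*exp(z), -8*x*y**2 - 2*x*exp(x*y) - 5*exp(x + y))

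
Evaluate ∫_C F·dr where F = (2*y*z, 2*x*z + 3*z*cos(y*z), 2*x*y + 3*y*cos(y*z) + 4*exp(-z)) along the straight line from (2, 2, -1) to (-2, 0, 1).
3*sin(2) + 8 + 8*sinh(1)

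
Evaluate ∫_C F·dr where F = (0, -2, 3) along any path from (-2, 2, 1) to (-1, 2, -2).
-9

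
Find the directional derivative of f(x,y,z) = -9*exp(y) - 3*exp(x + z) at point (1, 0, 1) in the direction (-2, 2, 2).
-3*sqrt(3)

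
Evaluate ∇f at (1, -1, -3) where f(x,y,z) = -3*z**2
(0, 0, 18)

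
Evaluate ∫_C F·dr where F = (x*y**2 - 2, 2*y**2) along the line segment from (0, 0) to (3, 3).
129/4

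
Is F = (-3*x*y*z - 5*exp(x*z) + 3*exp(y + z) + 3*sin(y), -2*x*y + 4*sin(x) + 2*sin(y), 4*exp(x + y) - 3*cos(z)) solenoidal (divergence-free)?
No, ∇·F = -2*x - 3*y*z - 5*z*exp(x*z) + 3*sin(z) + 2*cos(y)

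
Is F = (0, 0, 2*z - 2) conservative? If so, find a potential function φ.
Yes, F is conservative. φ = z*(z - 2)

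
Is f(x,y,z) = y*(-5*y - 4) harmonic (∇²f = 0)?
No, ∇²f = -10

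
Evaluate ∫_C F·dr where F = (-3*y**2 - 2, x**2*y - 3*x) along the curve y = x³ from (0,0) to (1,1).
-241/56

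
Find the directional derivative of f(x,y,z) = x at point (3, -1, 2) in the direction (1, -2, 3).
sqrt(14)/14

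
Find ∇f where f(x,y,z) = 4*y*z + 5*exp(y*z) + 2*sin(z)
(0, z*(5*exp(y*z) + 4), 5*y*exp(y*z) + 4*y + 2*cos(z))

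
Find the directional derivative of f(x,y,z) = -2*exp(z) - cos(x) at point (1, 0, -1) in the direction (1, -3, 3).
sqrt(19)*(-6 + E*sin(1))*exp(-1)/19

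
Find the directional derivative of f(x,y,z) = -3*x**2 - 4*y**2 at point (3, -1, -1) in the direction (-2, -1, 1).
14*sqrt(6)/3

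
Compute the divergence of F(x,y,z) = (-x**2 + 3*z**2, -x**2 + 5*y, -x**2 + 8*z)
13 - 2*x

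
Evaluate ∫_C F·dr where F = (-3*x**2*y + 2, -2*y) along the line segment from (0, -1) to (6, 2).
-261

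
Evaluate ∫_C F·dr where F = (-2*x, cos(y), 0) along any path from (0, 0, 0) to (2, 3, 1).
-4 + sin(3)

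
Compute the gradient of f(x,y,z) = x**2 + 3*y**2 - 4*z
(2*x, 6*y, -4)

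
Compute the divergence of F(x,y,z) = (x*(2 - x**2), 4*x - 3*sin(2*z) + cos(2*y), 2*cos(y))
-3*x**2 - 2*sin(2*y) + 2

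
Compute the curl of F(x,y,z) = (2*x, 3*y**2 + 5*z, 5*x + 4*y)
(-1, -5, 0)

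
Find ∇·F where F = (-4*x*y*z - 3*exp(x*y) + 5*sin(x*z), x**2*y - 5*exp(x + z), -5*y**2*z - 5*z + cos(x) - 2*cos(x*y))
x**2 - 5*y**2 - 4*y*z - 3*y*exp(x*y) + 5*z*cos(x*z) - 5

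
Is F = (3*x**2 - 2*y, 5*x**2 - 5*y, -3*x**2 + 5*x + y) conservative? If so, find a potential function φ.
No, ∇×F = (1, 6*x - 5, 10*x + 2) ≠ 0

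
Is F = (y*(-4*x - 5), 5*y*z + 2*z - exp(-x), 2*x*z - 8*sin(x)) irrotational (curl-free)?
No, ∇×F = (-5*y - 2, -2*z + 8*cos(x), 4*x + 5 + exp(-x))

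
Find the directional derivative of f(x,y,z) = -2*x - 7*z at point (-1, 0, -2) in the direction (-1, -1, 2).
-2*sqrt(6)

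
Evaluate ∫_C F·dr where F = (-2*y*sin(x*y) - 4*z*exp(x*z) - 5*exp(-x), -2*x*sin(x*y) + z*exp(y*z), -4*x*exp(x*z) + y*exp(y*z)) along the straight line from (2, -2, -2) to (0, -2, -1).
-exp(4) - 5*exp(-2) + 4*exp(-4) - 2*cos(4) + 3 + exp(2)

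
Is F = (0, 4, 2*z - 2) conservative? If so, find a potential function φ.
Yes, F is conservative. φ = 4*y + z**2 - 2*z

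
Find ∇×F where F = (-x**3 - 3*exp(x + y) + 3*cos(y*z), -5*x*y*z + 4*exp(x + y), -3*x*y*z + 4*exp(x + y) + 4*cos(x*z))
(5*x*y - 3*x*z + 4*exp(x + y), 3*y*z - 3*y*sin(y*z) + 4*z*sin(x*z) - 4*exp(x + y), -5*y*z + 3*z*sin(y*z) + 7*exp(x + y))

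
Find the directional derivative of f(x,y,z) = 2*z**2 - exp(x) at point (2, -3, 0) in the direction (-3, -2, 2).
3*sqrt(17)*exp(2)/17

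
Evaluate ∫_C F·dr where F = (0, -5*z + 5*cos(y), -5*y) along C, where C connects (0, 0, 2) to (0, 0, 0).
0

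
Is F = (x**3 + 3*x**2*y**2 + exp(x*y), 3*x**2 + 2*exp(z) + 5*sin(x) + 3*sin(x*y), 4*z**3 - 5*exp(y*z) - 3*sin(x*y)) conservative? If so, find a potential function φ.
No, ∇×F = (-3*x*cos(x*y) - 5*z*exp(y*z) - 2*exp(z), 3*y*cos(x*y), -6*x**2*y - x*exp(x*y) + 6*x + 3*y*cos(x*y) + 5*cos(x)) ≠ 0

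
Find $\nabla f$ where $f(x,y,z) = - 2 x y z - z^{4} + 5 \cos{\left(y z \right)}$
(-2*y*z, -z*(2*x + 5*sin(y*z)), -2*x*y - 5*y*sin(y*z) - 4*z**3)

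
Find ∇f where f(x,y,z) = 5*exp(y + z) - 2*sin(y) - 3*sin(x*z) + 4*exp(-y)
(-3*z*cos(x*z), 5*exp(y + z) - 2*cos(y) - 4*exp(-y), -3*x*cos(x*z) + 5*exp(y + z))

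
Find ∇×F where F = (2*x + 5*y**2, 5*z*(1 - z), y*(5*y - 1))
(10*y + 10*z - 6, 0, -10*y)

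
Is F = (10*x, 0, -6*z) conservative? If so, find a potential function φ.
Yes, F is conservative. φ = 5*x**2 - 3*z**2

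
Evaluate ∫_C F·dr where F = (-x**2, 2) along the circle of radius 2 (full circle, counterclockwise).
0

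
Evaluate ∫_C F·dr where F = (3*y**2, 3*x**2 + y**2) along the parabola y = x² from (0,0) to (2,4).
968/15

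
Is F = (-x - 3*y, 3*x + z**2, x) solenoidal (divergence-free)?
No, ∇·F = -1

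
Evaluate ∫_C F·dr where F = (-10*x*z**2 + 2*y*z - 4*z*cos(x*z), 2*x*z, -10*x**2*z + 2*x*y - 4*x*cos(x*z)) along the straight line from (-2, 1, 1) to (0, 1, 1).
24 - 4*sin(2)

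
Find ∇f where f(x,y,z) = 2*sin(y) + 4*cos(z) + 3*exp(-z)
(0, 2*cos(y), -4*sin(z) - 3*exp(-z))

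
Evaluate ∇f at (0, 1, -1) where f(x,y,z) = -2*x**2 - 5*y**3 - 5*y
(0, -20, 0)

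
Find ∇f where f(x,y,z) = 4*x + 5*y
(4, 5, 0)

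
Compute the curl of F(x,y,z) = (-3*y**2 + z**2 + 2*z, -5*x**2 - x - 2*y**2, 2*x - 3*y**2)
(-6*y, 2*z, -10*x + 6*y - 1)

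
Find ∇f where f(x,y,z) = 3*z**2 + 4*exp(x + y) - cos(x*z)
(z*sin(x*z) + 4*exp(x + y), 4*exp(x + y), x*sin(x*z) + 6*z)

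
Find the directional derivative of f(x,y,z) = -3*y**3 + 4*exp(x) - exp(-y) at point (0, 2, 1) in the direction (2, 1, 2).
-28/3 + exp(-2)/3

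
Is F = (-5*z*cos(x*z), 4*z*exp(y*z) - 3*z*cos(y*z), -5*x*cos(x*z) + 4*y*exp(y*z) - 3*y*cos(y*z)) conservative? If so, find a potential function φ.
Yes, F is conservative. φ = 4*exp(y*z) - 5*sin(x*z) - 3*sin(y*z)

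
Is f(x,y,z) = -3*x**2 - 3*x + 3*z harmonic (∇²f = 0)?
No, ∇²f = -6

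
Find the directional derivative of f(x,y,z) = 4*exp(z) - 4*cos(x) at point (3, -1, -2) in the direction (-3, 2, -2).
-4*sqrt(17)*(2 + 3*exp(2)*sin(3))*exp(-2)/17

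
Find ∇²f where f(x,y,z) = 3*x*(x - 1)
6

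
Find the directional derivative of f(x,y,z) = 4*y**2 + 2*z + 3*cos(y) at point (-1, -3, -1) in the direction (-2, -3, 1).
sqrt(14)*(74 - 9*sin(3))/14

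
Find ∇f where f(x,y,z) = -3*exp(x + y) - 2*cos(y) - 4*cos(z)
(-3*exp(x + y), -3*exp(x + y) + 2*sin(y), 4*sin(z))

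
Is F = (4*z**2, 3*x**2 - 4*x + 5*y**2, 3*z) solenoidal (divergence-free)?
No, ∇·F = 10*y + 3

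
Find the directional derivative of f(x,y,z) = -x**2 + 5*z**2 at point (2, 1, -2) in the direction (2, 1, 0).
-8*sqrt(5)/5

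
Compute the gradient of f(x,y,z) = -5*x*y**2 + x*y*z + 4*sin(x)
(-5*y**2 + y*z + 4*cos(x), x*(-10*y + z), x*y)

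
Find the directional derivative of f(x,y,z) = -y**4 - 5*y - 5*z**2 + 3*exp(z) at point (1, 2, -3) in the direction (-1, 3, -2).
3*sqrt(14)*(-57*exp(3) - 2)*exp(-3)/14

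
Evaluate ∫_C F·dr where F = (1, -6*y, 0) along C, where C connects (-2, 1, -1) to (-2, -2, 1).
-9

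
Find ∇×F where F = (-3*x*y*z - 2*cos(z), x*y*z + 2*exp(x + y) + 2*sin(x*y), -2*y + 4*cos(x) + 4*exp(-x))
(-x*y - 2, -3*x*y + 4*sin(x) + 2*sin(z) + 4*exp(-x), 3*x*z + y*z + 2*y*cos(x*y) + 2*exp(x + y))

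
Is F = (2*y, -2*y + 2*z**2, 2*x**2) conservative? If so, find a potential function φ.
No, ∇×F = (-4*z, -4*x, -2) ≠ 0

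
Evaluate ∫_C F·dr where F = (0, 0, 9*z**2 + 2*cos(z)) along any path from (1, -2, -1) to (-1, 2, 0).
2*sin(1) + 3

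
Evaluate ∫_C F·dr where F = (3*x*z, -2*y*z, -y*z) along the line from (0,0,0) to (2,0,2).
8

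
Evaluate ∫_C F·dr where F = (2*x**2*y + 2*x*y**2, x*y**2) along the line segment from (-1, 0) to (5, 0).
0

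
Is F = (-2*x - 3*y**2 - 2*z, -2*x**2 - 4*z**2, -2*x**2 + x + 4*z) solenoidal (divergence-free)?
No, ∇·F = 2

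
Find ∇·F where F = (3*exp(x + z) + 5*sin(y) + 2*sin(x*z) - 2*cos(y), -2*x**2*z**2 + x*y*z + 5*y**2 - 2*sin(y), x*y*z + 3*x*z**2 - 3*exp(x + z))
x*y + 7*x*z + 10*y + 2*z*cos(x*z) - 2*cos(y)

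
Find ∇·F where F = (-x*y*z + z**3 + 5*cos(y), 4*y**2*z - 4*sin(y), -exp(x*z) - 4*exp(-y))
-x*exp(x*z) + 7*y*z - 4*cos(y)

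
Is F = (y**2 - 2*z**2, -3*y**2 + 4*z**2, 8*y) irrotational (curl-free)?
No, ∇×F = (8 - 8*z, -4*z, -2*y)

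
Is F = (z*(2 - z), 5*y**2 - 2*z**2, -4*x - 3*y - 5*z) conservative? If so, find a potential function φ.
No, ∇×F = (4*z - 3, 6 - 2*z, 0) ≠ 0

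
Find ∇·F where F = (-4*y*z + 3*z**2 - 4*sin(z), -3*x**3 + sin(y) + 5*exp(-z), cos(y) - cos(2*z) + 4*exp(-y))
2*sin(2*z) + cos(y)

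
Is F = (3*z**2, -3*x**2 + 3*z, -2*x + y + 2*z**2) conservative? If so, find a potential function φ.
No, ∇×F = (-2, 6*z + 2, -6*x) ≠ 0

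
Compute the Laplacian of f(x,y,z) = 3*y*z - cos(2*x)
4*cos(2*x)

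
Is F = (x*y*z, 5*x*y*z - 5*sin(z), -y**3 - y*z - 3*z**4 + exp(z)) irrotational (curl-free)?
No, ∇×F = (-5*x*y - 3*y**2 - z + 5*cos(z), x*y, z*(-x + 5*y))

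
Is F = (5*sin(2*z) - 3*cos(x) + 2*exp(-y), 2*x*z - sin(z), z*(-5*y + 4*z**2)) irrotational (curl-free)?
No, ∇×F = (-2*x - 5*z + cos(z), 10*cos(2*z), 2*z + 2*exp(-y))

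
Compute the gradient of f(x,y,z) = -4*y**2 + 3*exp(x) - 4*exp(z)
(3*exp(x), -8*y, -4*exp(z))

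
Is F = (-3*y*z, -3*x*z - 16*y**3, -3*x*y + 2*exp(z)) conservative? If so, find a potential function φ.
Yes, F is conservative. φ = -3*x*y*z - 4*y**4 + 2*exp(z)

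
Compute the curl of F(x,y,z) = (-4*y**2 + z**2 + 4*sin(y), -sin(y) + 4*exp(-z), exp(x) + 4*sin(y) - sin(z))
(4*cos(y) + 4*exp(-z), 2*z - exp(x), 8*y - 4*cos(y))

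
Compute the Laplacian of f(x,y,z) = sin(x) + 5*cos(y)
-sin(x) - 5*cos(y)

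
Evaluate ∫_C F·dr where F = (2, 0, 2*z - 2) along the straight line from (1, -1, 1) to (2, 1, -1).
6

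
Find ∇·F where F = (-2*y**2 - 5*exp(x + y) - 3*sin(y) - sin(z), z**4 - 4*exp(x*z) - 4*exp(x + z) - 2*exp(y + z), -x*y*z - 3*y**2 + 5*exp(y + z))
-x*y - 5*exp(x + y) + 3*exp(y + z)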